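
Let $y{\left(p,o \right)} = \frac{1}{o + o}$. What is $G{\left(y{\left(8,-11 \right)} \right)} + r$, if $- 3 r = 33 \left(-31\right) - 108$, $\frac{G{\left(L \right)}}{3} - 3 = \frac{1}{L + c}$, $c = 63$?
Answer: $\frac{534676}{1385} \approx 386.05$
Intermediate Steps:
$y{\left(p,o \right)} = \frac{1}{2 o}$
$G{\left(L \right)} = 9 + \frac{3}{63 + L}$ ($G{\left(L \right)} = 9 + \frac{3}{L + 63} = 9 + \frac{3}{63 + L}$)
$r = 377$ ($r = - \frac{33 \left(-31\right) - 108}{3} = - \frac{-1023 - 108}{3} = \left(- \frac{1}{3}\right) \left(-1131\right) = 377$)
$G{\left(y{\left(8,-11 \right)} \right)} + r = \frac{3 \left(190 + 3 \frac{1}{2 \left(-11\right)}\right)}{63 + \frac{1}{2 \left(-11\right)}} + 377 = \frac{3 \left(190 + 3 \cdot \frac{1}{2} \left(- \frac{1}{11}\right)\right)}{63 + \frac{1}{2} \left(- \frac{1}{11}\right)} + 377 = \frac{3 \left(190 + 3 \left(- \frac{1}{22}\right)\right)}{63 - \frac{1}{22}} + 377 = \frac{3 \left(190 - \frac{3}{22}\right)}{\frac{1385}{22}} + 377 = 3 \cdot \frac{22}{1385} \cdot \frac{4177}{22} + 377 = \frac{12531}{1385} + 377 = \frac{534676}{1385}$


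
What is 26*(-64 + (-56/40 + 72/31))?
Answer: -254202/155 ≈ -1640.0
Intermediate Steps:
26*(-64 + (-56/40 + 72/31)) = 26*(-64 + (-56*1/40 + 72*(1/31))) = 26*(-64 + (-7/5 + 72/31)) = 26*(-64 + 143/155) = 26*(-9777/155) = -254202/155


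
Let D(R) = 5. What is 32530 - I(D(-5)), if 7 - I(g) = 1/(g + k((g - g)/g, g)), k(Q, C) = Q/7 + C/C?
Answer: 195139/6 ≈ 32523.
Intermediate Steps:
k(Q, C) = 1 + Q/7 (k(Q, C) = Q*(1/7) + 1 = Q/7 + 1 = 1 + Q/7)
I(g) = 7 - 1/(1 + g) (I(g) = 7 - 1/(g + (1 + ((g - g)/g)/7)) = 7 - 1/(g + (1 + (0/g)/7)) = 7 - 1/(g + (1 + (1/7)*0)) = 7 - 1/(g + (1 + 0)) = 7 - 1/(g + 1) = 7 - 1/(1 + g))
32530 - I(D(-5)) = 32530 - (6 + 7*5)/(1 + 5) = 32530 - (6 + 35)/6 = 32530 - 41/6 = 195139/6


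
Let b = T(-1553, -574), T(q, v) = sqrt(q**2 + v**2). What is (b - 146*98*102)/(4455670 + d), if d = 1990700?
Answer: -34748/153485 + sqrt(2741285)/6446370 ≈ -0.22614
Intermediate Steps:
b = sqrt(2741285) (b = sqrt((-1553)**2 + (-574)**2) = sqrt(2411809 + 329476) = sqrt(2741285) ≈ 1655.7)
(b - 146*98*102)/(4455670 + d) = (sqrt(2741285) - 146*98*102)/(4455670 + 1990700) = (sqrt(2741285) - 14308*102)/6446370 = (sqrt(2741285) - 1459416)*(1/6446370) = (-1459416 + sqrt(2741285))*(1/6446370) = -34748/153485 + sqrt(2741285)/6446370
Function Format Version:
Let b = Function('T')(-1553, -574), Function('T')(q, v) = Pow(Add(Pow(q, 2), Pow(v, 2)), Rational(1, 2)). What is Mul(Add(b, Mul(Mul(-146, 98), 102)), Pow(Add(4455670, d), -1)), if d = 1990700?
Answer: Add(Rational(-34748, 153485), Mul(Rational(1, 6446370), Pow(2741285, Rational(1, 2)))) ≈ -0.22614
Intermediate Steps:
b = Pow(2741285, Rational(1, 2)) (b = Pow(Add(Pow(-1553, 2), Pow(-574, 2)), Rational(1, 2)) = Pow(Add(2411809, 329476), Rational(1, 2)) = Pow(2741285, Rational(1, 2)) ≈ 1655.7)
Mul(Add(b, Mul(Mul(-146, 98), 102)), Pow(Add(4455670, d), -1)) = Mul(Add(Pow(2741285, Rational(1, 2)), Mul(Mul(-146, 98), 102)), Pow(Add(4455670, 1990700), -1)) = Mul(Add(Pow(2741285, Rational(1, 2)), Mul(-14308, 102)), Pow(6446370, -1)) = Mul(Add(Pow(2741285, Rational(1, 2)), -1459416), Rational(1, 6446370)) = Mul(Add(-1459416, Pow(2741285, Rational(1, 2))), Rational(1, 6446370)) = Add(Rational(-34748, 153485), Mul(Rational(1, 6446370), Pow(2741285, Rational(1, 2))))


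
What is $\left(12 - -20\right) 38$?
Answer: $1216$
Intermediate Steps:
$\left(12 - -20\right) 38 = \left(12 + 20\right) 38 = 32 \cdot 38 = 1216$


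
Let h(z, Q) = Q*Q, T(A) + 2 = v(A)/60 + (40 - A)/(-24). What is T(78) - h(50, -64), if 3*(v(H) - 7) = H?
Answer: -61438/15 ≈ -4095.9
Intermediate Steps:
v(H) = 7 + H/3
T(A) = -71/20 + 17*A/360 (T(A) = -2 + ((7 + A/3)/60 + (40 - A)/(-24)) = -2 + ((7 + A/3)*(1/60) + (40 - A)*(-1/24)) = -2 + ((7/60 + A/180) + (-5/3 + A/24)) = -2 + (-31/20 + 17*A/360) = -71/20 + 17*A/360)
h(z, Q) = Q**2
T(78) - h(50, -64) = (-71/20 + (17/360)*78) - 1*(-64)**2 = (-71/20 + 221/60) - 1*4096 = 2/15 - 4096 = -61438/15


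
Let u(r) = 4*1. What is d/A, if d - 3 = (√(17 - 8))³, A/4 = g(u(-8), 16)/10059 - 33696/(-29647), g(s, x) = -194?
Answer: 4473287595/666393092 ≈ 6.7127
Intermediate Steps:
u(r) = 4
A = 1332786184/298219173 (A = 4*(-194/10059 - 33696/(-29647)) = 4*(-194*1/10059 - 33696*(-1/29647)) = 4*(-194/10059 + 33696/29647) = 4*(333196546/298219173) = 1332786184/298219173 ≈ 4.4691)
d = 30 (d = 3 + (√(17 - 8))³ = 3 + (√9)³ = 3 + 3³ = 3 + 27 = 30)
d/A = 30/(1332786184/298219173) = 30*(298219173/1332786184) = 4473287595/666393092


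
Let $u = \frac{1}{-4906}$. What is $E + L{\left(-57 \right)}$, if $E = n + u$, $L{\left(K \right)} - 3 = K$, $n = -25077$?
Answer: $- \frac{123292687}{4906} \approx -25131.0$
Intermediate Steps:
$u = - \frac{1}{4906} \approx -0.00020383$
$L{\left(K \right)} = 3 + K$
$E = - \frac{123027763}{4906}$ ($E = -25077 - \frac{1}{4906} = - \frac{123027763}{4906} \approx -25077.0$)
$E + L{\left(-57 \right)} = - \frac{123027763}{4906} + \left(3 - 57\right) = - \frac{123027763}{4906} - 54 = - \frac{123292687}{4906}$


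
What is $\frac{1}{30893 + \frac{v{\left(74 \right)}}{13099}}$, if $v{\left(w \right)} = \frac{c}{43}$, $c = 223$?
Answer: $\frac{563257}{17400698724} \approx 3.237 \cdot 10^{-5}$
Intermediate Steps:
$v{\left(w \right)} = \frac{223}{43}$
$\frac{1}{30893 + \frac{v{\left(74 \right)}}{13099}} = \frac{1}{30893 + \frac{223}{43 \cdot 13099}} = \frac{1}{30893 + \frac{223}{43} \cdot \frac{1}{13099}} = \frac{1}{30893 + \frac{223}{563257}} = \frac{1}{\frac{17400698724}{563257}} = \frac{563257}{17400698724}$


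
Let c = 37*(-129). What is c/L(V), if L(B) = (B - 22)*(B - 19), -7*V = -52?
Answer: -77959/2754 ≈ -28.308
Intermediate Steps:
V = 52/7 (V = -⅐*(-52) = 52/7 ≈ 7.4286)
L(B) = (-22 + B)*(-19 + B)
c = -4773
c/L(V) = -4773/(418 + (52/7)² - 41*52/7) = -4773/(418 + 2704/49 - 2132/7) = -4773/8262/49 = -4773*49/8262 = -77959/2754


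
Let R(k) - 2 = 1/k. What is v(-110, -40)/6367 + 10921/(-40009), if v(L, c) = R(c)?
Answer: -2778199569/10189492120 ≈ -0.27265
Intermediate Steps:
R(k) = 2 + 1/k
v(L, c) = 2 + 1/c
v(-110, -40)/6367 + 10921/(-40009) = (2 + 1/(-40))/6367 + 10921/(-40009) = (2 - 1/40)*(1/6367) + 10921*(-1/40009) = (79/40)*(1/6367) - 10921/40009 = 79/254680 - 10921/40009 = -2778199569/10189492120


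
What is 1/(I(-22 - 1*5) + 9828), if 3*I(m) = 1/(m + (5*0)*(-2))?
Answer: 81/796067 ≈ 0.00010175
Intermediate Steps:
I(m) = 1/(3*m) (I(m) = 1/(3*(m + (5*0)*(-2))) = 1/(3*(m + 0*(-2))) = 1/(3*(m + 0)) = 1/(3*m))
1/(I(-22 - 1*5) + 9828) = 1/(1/(3*(-22 - 1*5)) + 9828) = 1/(1/(3*(-22 - 5)) + 9828) = 1/((1/3)/(-27) + 9828) = 1/((1/3)*(-1/27) + 9828) = 1/(-1/81 + 9828) = 1/(796067/81) = 81/796067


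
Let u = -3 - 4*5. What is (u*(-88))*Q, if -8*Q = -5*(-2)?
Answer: -2530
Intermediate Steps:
Q = -5/4 (Q = -(-5)*(-2)/8 = -⅛*10 = -5/4 ≈ -1.2500)
u = -23 (u = -3 - 20 = -23)
(u*(-88))*Q = -23*(-88)*(-5/4) = 2024*(-5/4) = -2530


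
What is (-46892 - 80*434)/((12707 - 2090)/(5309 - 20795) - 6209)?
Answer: 140427048/10684799 ≈ 13.143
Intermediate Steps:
(-46892 - 80*434)/((12707 - 2090)/(5309 - 20795) - 6209) = (-46892 - 34720)/(10617/(-15486) - 6209) = -81612/(10617*(-1/15486) - 6209) = -81612/(-3539/5162 - 6209) = -81612/(-32054397/5162) = -81612*(-5162/32054397) = 140427048/10684799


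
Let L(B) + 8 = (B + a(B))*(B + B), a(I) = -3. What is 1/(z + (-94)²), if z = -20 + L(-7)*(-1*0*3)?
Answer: 1/8816 ≈ 0.00011343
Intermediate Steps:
L(B) = -8 + 2*B*(-3 + B) (L(B) = -8 + (B - 3)*(B + B) = -8 + (-3 + B)*(2*B) = -8 + 2*B*(-3 + B))
z = -20 (z = -20 + (-8 - 6*(-7) + 2*(-7)²)*(-1*0*3) = -20 + (-8 + 42 + 2*49)*(0*3) = -20 + (-8 + 42 + 98)*0 = -20 + 132*0 = -20 + 0 = -20)
1/(z + (-94)²) = 1/(-20 + (-94)²) = 1/(-20 + 8836) = 1/8816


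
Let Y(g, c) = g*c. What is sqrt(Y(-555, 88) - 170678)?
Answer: I*sqrt(219518) ≈ 468.53*I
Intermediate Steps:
Y(g, c) = c*g
sqrt(Y(-555, 88) - 170678) = sqrt(88*(-555) - 170678) = sqrt(-48840 - 170678) = sqrt(-219518) = I*sqrt(219518)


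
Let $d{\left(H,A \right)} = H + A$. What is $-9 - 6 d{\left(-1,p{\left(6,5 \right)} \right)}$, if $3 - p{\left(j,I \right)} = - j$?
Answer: $-57$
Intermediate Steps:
$p{\left(j,I \right)} = 3 + j$ ($p{\left(j,I \right)} = 3 - - j = 3 + j$)
$d{\left(H,A \right)} = A + H$
$-9 - 6 d{\left(-1,p{\left(6,5 \right)} \right)} = -9 - 6 \left(\left(3 + 6\right) - 1\right) = -9 - 6 \left(9 - 1\right) = -9 - 48 = -57$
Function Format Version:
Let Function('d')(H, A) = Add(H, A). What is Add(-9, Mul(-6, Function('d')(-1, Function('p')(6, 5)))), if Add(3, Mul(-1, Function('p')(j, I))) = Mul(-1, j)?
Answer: -57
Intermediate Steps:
Function('p')(j, I) = Add(3, j) (Function('p')(j, I) = Add(3, Mul(-1, Mul(-1, j))) = Add(3, j))
Function('d')(H, A) = Add(A, H)
Add(-9, Mul(-6, Function('d')(-1, Function('p')(6, 5)))) = Add(-9, Mul(-6, Add(Add(3, 6), -1))) = Add(-9, Mul(-6, Add(9, -1))) = Add(-9, Mul(-6, 8)) = Add(-9, -48) = -57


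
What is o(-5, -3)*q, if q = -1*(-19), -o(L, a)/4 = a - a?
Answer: 0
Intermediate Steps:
o(L, a) = 0 (o(L, a) = -4*(a - a) = -4*0 = 0)
q = 19
o(-5, -3)*q = 0*19 = 0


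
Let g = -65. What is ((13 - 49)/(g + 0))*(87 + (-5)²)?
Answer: 4032/65 ≈ 62.031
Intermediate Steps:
((13 - 49)/(g + 0))*(87 + (-5)²) = ((13 - 49)/(-65 + 0))*(87 + (-5)²) = (-36/(-65))*(87 + 25) = -36*(-1/65)*112 = (36/65)*112 = 4032/65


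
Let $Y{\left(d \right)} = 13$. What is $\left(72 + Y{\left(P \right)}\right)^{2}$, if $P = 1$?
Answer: $7225$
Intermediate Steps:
$\left(72 + Y{\left(P \right)}\right)^{2} = \left(72 + 13\right)^{2} = 85^{2} = 7225$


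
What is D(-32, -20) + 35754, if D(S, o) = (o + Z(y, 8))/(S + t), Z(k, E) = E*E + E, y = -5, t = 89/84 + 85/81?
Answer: 2423752986/67793 ≈ 35752.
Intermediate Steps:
t = 4783/2268 (t = 89*(1/84) + 85*(1/81) = 89/84 + 85/81 = 4783/2268 ≈ 2.1089)
Z(k, E) = E + E² (Z(k, E) = E² + E = E + E²)
D(S, o) = (72 + o)/(4783/2268 + S) (D(S, o) = (o + 8*(1 + 8))/(S + 4783/2268) = (o + 8*9)/(4783/2268 + S) = (o + 72)/(4783/2268 + S) = (72 + o)/(4783/2268 + S))
D(-32, -20) + 35754 = 2268*(72 - 20)/(4783 + 2268*(-32)) + 35754 = 2268*52/(4783 - 72576) + 35754 = 2268*52/(-67793) + 35754 = 2268*(-1/67793)*52 + 35754 = -117936/67793 + 35754 = 2423752986/67793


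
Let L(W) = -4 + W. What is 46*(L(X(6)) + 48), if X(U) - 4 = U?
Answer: 2484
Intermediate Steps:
X(U) = 4 + U
46*(L(X(6)) + 48) = 46*((-4 + (4 + 6)) + 48) = 46*((-4 + 10) + 48) = 46*(6 + 48) = 46*54 = 2484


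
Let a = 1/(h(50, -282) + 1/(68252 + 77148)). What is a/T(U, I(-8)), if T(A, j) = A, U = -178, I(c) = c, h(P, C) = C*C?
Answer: -72700/1029088274489 ≈ -7.0645e-8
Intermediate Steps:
h(P, C) = C²
a = 145400/11562789601 (a = 1/((-282)² + 1/(68252 + 77148)) = 1/(79524 + 1/145400) = 1/(11562789601/145400) = 145400/11562789601 ≈ 1.2575e-5)
a/T(U, I(-8)) = (145400/11562789601)/(-178) = (145400/11562789601)*(-1/178) = -72700/1029088274489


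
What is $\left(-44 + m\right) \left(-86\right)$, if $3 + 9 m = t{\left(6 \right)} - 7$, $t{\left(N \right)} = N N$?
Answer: $\frac{31820}{9} \approx 3535.6$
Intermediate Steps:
$t{\left(N \right)} = N^{2}$
$m = \frac{26}{9}$ ($m = - \frac{1}{3} + \frac{6^{2} - 7}{9} = - \frac{1}{3} + \frac{36 - 7}{9} = - \frac{1}{3} + \frac{1}{9} \cdot 29 = - \frac{1}{3} + \frac{29}{9} = \frac{26}{9} \approx 2.8889$)
$\left(-44 + m\right) \left(-86\right) = \left(-44 + \frac{26}{9}\right) \left(-86\right) = \left(- \frac{370}{9}\right) \left(-86\right) = \frac{31820}{9}$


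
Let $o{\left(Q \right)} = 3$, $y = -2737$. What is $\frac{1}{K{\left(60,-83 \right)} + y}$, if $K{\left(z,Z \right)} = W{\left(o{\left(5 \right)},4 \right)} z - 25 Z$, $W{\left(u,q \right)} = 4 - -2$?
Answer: $- \frac{1}{302} \approx -0.0033113$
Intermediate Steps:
$W{\left(u,q \right)} = 6$ ($W{\left(u,q \right)} = 4 + 2 = 6$)
$K{\left(z,Z \right)} = - 25 Z + 6 z$ ($K{\left(z,Z \right)} = 6 z - 25 Z = - 25 Z + 6 z$)
$\frac{1}{K{\left(60,-83 \right)} + y} = \frac{1}{\left(\left(-25\right) \left(-83\right) + 6 \cdot 60\right) - 2737} = \frac{1}{\left(2075 + 360\right) - 2737} = \frac{1}{2435 - 2737} = \frac{1}{-302} = - \frac{1}{302}$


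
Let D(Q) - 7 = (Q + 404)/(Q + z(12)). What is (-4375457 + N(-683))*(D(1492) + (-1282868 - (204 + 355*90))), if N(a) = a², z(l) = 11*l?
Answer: 5140346990848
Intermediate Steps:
D(Q) = 7 + (404 + Q)/(132 + Q) (D(Q) = 7 + (Q + 404)/(Q + 11*12) = 7 + (404 + Q)/(Q + 132) = 7 + (404 + Q)/(132 + Q))
(-4375457 + N(-683))*(D(1492) + (-1282868 - (204 + 355*90))) = (-4375457 + (-683)²)*(8*(166 + 1492)/(132 + 1492) + (-1282868 - (204 + 355*90))) = (-4375457 + 466489)*(8*1658/1624 + (-1282868 - (204 + 31950))) = -3908968*(8*(1/1624)*1658 + (-1282868 - 1*32154)) = -3908968*(1658/203 + (-1282868 - 32154)) = -3908968*(1658/203 - 1315022) = -3908968*(-266947808/203) = 5140346990848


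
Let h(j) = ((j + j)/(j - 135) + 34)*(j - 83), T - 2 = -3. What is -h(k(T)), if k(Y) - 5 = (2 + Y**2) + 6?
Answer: 281934/121 ≈ 2330.0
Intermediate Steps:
T = -1 (T = 2 - 3 = -1)
k(Y) = 13 + Y**2 (k(Y) = 5 + ((2 + Y**2) + 6) = 5 + (8 + Y**2) = 13 + Y**2)
h(j) = (-83 + j)*(34 + 2*j/(-135 + j)) (h(j) = ((2*j)/(-135 + j) + 34)*(-83 + j) = (2*j/(-135 + j) + 34)*(-83 + j) = (34 + 2*j/(-135 + j))*(-83 + j) = (-83 + j)*(34 + 2*j/(-135 + j)))
-h(k(T)) = -18*(21165 - 421*(13 + (-1)**2) + 2*(13 + (-1)**2)**2)/(-135 + (13 + (-1)**2)) = -18*(21165 - 421*(13 + 1) + 2*(13 + 1)**2)/(-135 + (13 + 1)) = -18*(21165 - 421*14 + 2*14**2)/(-135 + 14) = -18*(21165 - 5894 + 2*196)/(-121) = -18*(-1)*(21165 - 5894 + 392)/121 = -18*(-1)*15663/121 = -1*(-281934/121) = 281934/121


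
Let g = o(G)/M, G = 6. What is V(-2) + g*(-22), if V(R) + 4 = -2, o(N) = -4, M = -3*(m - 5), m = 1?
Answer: 4/3 ≈ 1.3333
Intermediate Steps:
M = 12 (M = -3*(1 - 5) = -3*(-4) = 12)
g = -1/3 (g = -4/12 = -4*1/12 = -1/3 ≈ -0.33333)
V(R) = -6 (V(R) = -4 - 2 = -6)
V(-2) + g*(-22) = -6 - 1/3*(-22) = -6 + 22/3 = 4/3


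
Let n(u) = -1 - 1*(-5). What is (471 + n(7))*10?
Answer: 4750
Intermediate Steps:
n(u) = 4 (n(u) = -1 + 5 = 4)
(471 + n(7))*10 = (471 + 4)*10 = 475*10 = 4750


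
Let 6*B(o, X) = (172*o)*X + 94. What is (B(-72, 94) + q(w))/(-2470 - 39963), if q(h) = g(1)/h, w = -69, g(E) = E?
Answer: 4462008/975959 ≈ 4.5719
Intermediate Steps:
B(o, X) = 47/3 + 86*X*o/3 (B(o, X) = ((172*o)*X + 94)/6 = (172*X*o + 94)/6 = (94 + 172*X*o)/6 = 47/3 + 86*X*o/3)
q(h) = 1/h
(B(-72, 94) + q(w))/(-2470 - 39963) = ((47/3 + (86/3)*94*(-72)) + 1/(-69))/(-2470 - 39963) = ((47/3 - 194016) - 1/69)/(-42433) = (-582001/3 - 1/69)*(-1/42433) = -4462008/23*(-1/42433) = 4462008/975959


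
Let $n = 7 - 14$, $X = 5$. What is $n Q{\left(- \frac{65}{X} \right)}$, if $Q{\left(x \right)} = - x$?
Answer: $-91$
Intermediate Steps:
$n = -7$ ($n = 7 - 14 = -7$)
$n Q{\left(- \frac{65}{X} \right)} = - 7 \left(- \frac{-65}{5}\right) = - 7 \left(\left(-1\right) \left(-13\right)\right) = \left(-7\right) 13 = -91$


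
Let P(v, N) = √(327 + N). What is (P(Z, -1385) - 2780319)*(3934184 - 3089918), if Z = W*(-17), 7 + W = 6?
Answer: -2347328800854 + 19418118*I*√2 ≈ -2.3473e+12 + 2.7461e+7*I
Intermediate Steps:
W = -1 (W = -7 + 6 = -1)
Z = 17 (Z = -1*(-17) = 17)
(P(Z, -1385) - 2780319)*(3934184 - 3089918) = (√(327 - 1385) - 2780319)*(3934184 - 3089918) = (√(-1058) - 2780319)*844266 = (23*I*√2 - 2780319)*844266 = (-2780319 + 23*I*√2)*844266 = -2347328800854 + 19418118*I*√2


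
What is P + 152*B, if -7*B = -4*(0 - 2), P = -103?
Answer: -1937/7 ≈ -276.71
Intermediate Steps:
B = -8/7 (B = -(-4)*(0 - 2)/7 = -(-4)*(-2)/7 = -⅐*8 = -8/7 ≈ -1.1429)
P + 152*B = -103 + 152*(-8/7) = -103 - 1216/7 = -1937/7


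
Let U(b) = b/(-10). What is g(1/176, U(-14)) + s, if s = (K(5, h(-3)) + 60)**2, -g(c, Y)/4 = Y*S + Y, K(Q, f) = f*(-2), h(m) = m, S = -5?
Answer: 21892/5 ≈ 4378.4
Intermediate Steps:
K(Q, f) = -2*f
U(b) = -b/10 (U(b) = b*(-1/10) = -b/10)
g(c, Y) = 16*Y (g(c, Y) = -4*(Y*(-5) + Y) = -4*(-5*Y + Y) = -(-16)*Y = 16*Y)
s = 4356 (s = (-2*(-3) + 60)**2 = (6 + 60)**2 = 66**2 = 4356)
g(1/176, U(-14)) + s = 16*(-1/10*(-14)) + 4356 = 16*(7/5) + 4356 = 112/5 + 4356 = 21892/5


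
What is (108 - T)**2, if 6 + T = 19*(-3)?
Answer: 29241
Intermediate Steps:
T = -63 (T = -6 + 19*(-3) = -6 - 57 = -63)
(108 - T)**2 = (108 - 1*(-63))**2 = (108 + 63)**2 = 171**2 = 29241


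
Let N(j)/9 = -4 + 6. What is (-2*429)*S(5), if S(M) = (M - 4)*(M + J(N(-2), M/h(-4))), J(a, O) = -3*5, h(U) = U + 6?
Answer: 8580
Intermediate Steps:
N(j) = 18 (N(j) = 9*(-4 + 6) = 9*2 = 18)
h(U) = 6 + U
J(a, O) = -15
S(M) = (-15 + M)*(-4 + M) (S(M) = (M - 4)*(M - 15) = (-4 + M)*(-15 + M) = (-15 + M)*(-4 + M))
(-2*429)*S(5) = (-2*429)*(60 + 5² - 19*5) = -858*(60 + 25 - 95) = -858*(-10) = 8580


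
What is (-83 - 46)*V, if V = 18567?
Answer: -2395143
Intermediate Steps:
(-83 - 46)*V = (-83 - 46)*18567 = -129*18567 = -2395143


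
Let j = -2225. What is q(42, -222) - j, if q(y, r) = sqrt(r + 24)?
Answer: 2225 + 3*I*sqrt(22) ≈ 2225.0 + 14.071*I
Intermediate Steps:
q(y, r) = sqrt(24 + r)
q(42, -222) - j = sqrt(24 - 222) - 1*(-2225) = sqrt(-198) + 2225 = 3*I*sqrt(22) + 2225 = 2225 + 3*I*sqrt(22)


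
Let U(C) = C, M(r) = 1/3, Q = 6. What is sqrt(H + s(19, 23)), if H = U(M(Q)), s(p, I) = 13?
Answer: 2*sqrt(30)/3 ≈ 3.6515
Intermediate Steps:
M(r) = 1/3 (M(r) = 1*(1/3) = 1/3)
H = 1/3 ≈ 0.33333
sqrt(H + s(19, 23)) = sqrt(1/3 + 13) = sqrt(40/3) = 2*sqrt(30)/3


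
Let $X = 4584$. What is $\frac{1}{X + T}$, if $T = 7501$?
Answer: $\frac{1}{12085} \approx 8.2747 \cdot 10^{-5}$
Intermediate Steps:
$\frac{1}{X + T} = \frac{1}{4584 + 7501} = \frac{1}{12085}$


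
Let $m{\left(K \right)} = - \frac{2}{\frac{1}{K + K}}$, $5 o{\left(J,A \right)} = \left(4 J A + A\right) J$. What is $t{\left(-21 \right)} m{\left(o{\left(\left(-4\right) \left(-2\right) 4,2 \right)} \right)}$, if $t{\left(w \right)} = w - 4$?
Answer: $165120$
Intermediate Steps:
$o{\left(J,A \right)} = \frac{J \left(A + 4 A J\right)}{5}$ ($o{\left(J,A \right)} = \frac{\left(4 J A + A\right) J}{5} = \frac{\left(4 A J + A\right) J}{5} = \frac{\left(A + 4 A J\right) J}{5} = \frac{J \left(A + 4 A J\right)}{5}$)
$t{\left(w \right)} = -4 + w$
$m{\left(K \right)} = - 4 K$ ($m{\left(K \right)} = - \frac{2}{\frac{1}{2 K}} = - \frac{2}{\frac{1}{2} \frac{1}{K}} = - 2 \cdot 2 K = - 4 K$)
$t{\left(-21 \right)} m{\left(o{\left(\left(-4\right) \left(-2\right) 4,2 \right)} \right)} = \left(-4 - 21\right) \left(- 4 \cdot \frac{1}{5} \cdot 2 \left(-4\right) \left(-2\right) 4 \left(1 + 4 \left(-4\right) \left(-2\right) 4\right)\right) = - 25 \left(- 4 \cdot \frac{1}{5} \cdot 2 \cdot 8 \cdot 4 \left(1 + 4 \cdot 8 \cdot 4\right)\right) = - 25 \left(- 4 \cdot \frac{1}{5} \cdot 2 \cdot 32 \left(1 + 4 \cdot 32\right)\right) = - 25 \left(- 4 \cdot \frac{1}{5} \cdot 2 \cdot 32 \left(1 + 128\right)\right) = - 25 \left(- 4 \cdot \frac{1}{5} \cdot 2 \cdot 32 \cdot 129\right) = - 25 \left(\left(-4\right) \frac{8256}{5}\right) = \left(-25\right) \left(- \frac{33024}{5}\right) = 165120$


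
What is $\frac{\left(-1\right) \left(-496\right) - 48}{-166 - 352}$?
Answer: $- \frac{32}{37} \approx -0.86486$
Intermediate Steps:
$\frac{\left(-1\right) \left(-496\right) - 48}{-166 - 352} = \frac{496 - 48}{-518} = 448 \left(- \frac{1}{518}\right) = - \frac{32}{37}$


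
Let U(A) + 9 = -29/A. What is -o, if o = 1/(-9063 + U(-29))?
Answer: 1/9071 ≈ 0.00011024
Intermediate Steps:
U(A) = -9 - 29/A
o = -1/9071 (o = 1/(-9063 + (-9 - 29/(-29))) = 1/(-9063 + (-9 - 29*(-1/29))) = 1/(-9063 + (-9 + 1)) = 1/(-9063 - 8) = 1/(-9071) = -1/9071 ≈ -0.00011024)
-o = -1*(-1/9071) = 1/9071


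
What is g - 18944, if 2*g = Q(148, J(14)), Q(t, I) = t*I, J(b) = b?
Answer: -17908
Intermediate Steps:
Q(t, I) = I*t
g = 1036 (g = (14*148)/2 = (½)*2072 = 1036)
g - 18944 = 1036 - 18944 = -17908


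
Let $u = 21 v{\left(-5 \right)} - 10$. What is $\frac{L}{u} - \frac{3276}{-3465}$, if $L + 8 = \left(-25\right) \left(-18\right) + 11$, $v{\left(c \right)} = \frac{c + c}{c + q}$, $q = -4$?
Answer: $\frac{3073}{88} \approx 34.92$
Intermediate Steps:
$v{\left(c \right)} = \frac{2 c}{-4 + c}$ ($v{\left(c \right)} = \frac{c + c}{c - 4} = \frac{2 c}{-4 + c}$)
$u = \frac{40}{3}$ ($u = 21 \cdot 2 \left(-5\right) \frac{1}{-4 - 5} - 10 = 21 \cdot 2 \left(-5\right) \frac{1}{-9} - 10 = 21 \cdot 2 \left(-5\right) \left(- \frac{1}{9}\right) - 10 = 21 \cdot \frac{10}{9} - 10 = \frac{70}{3} - 10 = \frac{40}{3} \approx 13.333$)
$L = 453$ ($L = -8 + \left(\left(-25\right) \left(-18\right) + 11\right) = -8 + \left(450 + 11\right) = -8 + 461 = 453$)
$\frac{L}{u} - \frac{3276}{-3465} = \frac{453}{\frac{40}{3}} - \frac{3276}{-3465} = 453 \cdot \frac{3}{40} - - \frac{52}{55} = \frac{1359}{40} + \frac{52}{55} = \frac{3073}{88}$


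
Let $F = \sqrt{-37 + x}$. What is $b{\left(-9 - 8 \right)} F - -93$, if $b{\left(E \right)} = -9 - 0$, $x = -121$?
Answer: $93 - 9 i \sqrt{158} \approx 93.0 - 113.13 i$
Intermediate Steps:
$F = i \sqrt{158}$ ($F = \sqrt{-37 - 121} = \sqrt{-158} = i \sqrt{158} \approx 12.57 i$)
$b{\left(E \right)} = -9$ ($b{\left(E \right)} = -9 + 0 = -9$)
$b{\left(-9 - 8 \right)} F - -93 = - 9 i \sqrt{158} - -93 = - 9 i \sqrt{158} + 93 = 93 - 9 i \sqrt{158}$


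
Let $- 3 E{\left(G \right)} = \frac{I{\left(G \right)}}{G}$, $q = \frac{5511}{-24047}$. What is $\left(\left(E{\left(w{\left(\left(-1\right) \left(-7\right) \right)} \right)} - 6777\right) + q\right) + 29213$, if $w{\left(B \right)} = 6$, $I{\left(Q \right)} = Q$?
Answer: $\frac{1618514896}{72141} \approx 22435.0$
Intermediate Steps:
$q = - \frac{5511}{24047}$ ($q = 5511 \left(- \frac{1}{24047}\right) = - \frac{5511}{24047} \approx -0.22918$)
$E{\left(G \right)} = - \frac{1}{3}$ ($E{\left(G \right)} = - \frac{G \frac{1}{G}}{3} = \left(- \frac{1}{3}\right) 1 = - \frac{1}{3}$)
$\left(\left(E{\left(w{\left(\left(-1\right) \left(-7\right) \right)} \right)} - 6777\right) + q\right) + 29213 = \left(\left(- \frac{1}{3} - 6777\right) - \frac{5511}{24047}\right) + 29213 = \left(- \frac{20332}{3} - \frac{5511}{24047}\right) + 29213 = - \frac{488940137}{72141} + 29213 = \frac{1618514896}{72141}$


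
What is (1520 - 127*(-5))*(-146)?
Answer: -314630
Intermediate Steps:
(1520 - 127*(-5))*(-146) = (1520 + 635)*(-146) = 2155*(-146) = -314630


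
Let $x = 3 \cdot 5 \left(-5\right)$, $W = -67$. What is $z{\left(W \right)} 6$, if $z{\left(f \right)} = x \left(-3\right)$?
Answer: $1350$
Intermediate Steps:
$x = -75$ ($x = 15 \left(-5\right) = -75$)
$z{\left(f \right)} = 225$ ($z{\left(f \right)} = \left(-75\right) \left(-3\right) = 225$)
$z{\left(W \right)} 6 = 225 \cdot 6 = 1350$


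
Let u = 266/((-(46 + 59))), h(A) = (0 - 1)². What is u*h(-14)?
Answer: -38/15 ≈ -2.5333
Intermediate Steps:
h(A) = 1 (h(A) = (-1)² = 1)
u = -38/15 (u = 266/((-1*105)) = 266/(-105) = 266*(-1/105) = -38/15 ≈ -2.5333)
u*h(-14) = -38/15*1 = -38/15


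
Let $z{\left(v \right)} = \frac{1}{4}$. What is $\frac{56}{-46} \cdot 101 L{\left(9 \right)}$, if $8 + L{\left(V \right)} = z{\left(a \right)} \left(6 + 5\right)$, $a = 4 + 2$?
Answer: $\frac{14847}{23} \approx 645.52$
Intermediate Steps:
$a = 6$
$z{\left(v \right)} = \frac{1}{4}$
$L{\left(V \right)} = - \frac{21}{4}$ ($L{\left(V \right)} = -8 + \frac{6 + 5}{4} = -8 + \frac{1}{4} \cdot 11 = -8 + \frac{11}{4} = - \frac{21}{4}$)
$\frac{56}{-46} \cdot 101 L{\left(9 \right)} = \frac{56}{-46} \cdot 101 \left(- \frac{21}{4}\right) = 56 \left(- \frac{1}{46}\right) 101 \left(- \frac{21}{4}\right) = \left(- \frac{28}{23}\right) 101 \left(- \frac{21}{4}\right) = \left(- \frac{2828}{23}\right) \left(- \frac{21}{4}\right) = \frac{14847}{23}$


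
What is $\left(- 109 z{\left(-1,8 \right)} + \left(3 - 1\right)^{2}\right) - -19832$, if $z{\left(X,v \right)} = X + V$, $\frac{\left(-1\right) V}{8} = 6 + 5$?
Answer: $29537$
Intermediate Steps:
$V = -88$ ($V = - 8 \left(6 + 5\right) = \left(-8\right) 11 = -88$)
$z{\left(X,v \right)} = -88 + X$ ($z{\left(X,v \right)} = X - 88 = -88 + X$)
$\left(- 109 z{\left(-1,8 \right)} + \left(3 - 1\right)^{2}\right) - -19832 = \left(- 109 \left(-88 - 1\right) + \left(3 - 1\right)^{2}\right) - -19832 = \left(\left(-109\right) \left(-89\right) + 2^{2}\right) + 19832 = \left(9701 + 4\right) + 19832 = 9705 + 19832 = 29537$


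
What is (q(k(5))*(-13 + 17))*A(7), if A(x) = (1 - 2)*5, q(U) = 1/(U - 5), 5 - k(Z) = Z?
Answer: 4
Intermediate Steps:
k(Z) = 5 - Z
q(U) = 1/(-5 + U)
A(x) = -5 (A(x) = -1*5 = -5)
(q(k(5))*(-13 + 17))*A(7) = ((-13 + 17)/(-5 + (5 - 1*5)))*(-5) = (4/(-5 + (5 - 5)))*(-5) = (4/(-5 + 0))*(-5) = (4/(-5))*(-5) = -⅕*4*(-5) = -⅘*(-5) = 4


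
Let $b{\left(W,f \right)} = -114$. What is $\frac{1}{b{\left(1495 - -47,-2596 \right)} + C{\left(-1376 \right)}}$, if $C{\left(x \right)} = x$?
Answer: $- \frac{1}{1490} \approx -0.00067114$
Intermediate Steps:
$\frac{1}{b{\left(1495 - -47,-2596 \right)} + C{\left(-1376 \right)}} = \frac{1}{-114 - 1376} = \frac{1}{-1490} = - \frac{1}{1490}$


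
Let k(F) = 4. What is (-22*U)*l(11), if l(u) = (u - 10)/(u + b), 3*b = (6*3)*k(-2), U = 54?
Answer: -1188/35 ≈ -33.943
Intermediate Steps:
b = 24 (b = ((6*3)*4)/3 = (18*4)/3 = (1/3)*72 = 24)
l(u) = (-10 + u)/(24 + u) (l(u) = (u - 10)/(u + 24) = (-10 + u)/(24 + u))
(-22*U)*l(11) = (-22*54)*((-10 + 11)/(24 + 11)) = -1188/35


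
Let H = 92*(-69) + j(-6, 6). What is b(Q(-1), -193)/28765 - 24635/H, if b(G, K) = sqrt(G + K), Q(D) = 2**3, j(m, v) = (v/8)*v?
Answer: 49270/12687 + I*sqrt(185)/28765 ≈ 3.8835 + 0.00047285*I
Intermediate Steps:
j(m, v) = v**2/8 (j(m, v) = (v*(1/8))*v = (v/8)*v = v**2/8)
Q(D) = 8
H = -12687/2 (H = 92*(-69) + (1/8)*6**2 = -6348 + (1/8)*36 = -6348 + 9/2 = -12687/2 ≈ -6343.5)
b(Q(-1), -193)/28765 - 24635/H = sqrt(8 - 193)/28765 - 24635/(-12687/2) = sqrt(-185)*(1/28765) - 24635*(-2/12687) = (I*sqrt(185))*(1/28765) + 49270/12687 = I*sqrt(185)/28765 + 49270/12687 = 49270/12687 + I*sqrt(185)/28765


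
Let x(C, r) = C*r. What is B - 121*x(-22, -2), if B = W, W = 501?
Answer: -4823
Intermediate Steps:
B = 501
B - 121*x(-22, -2) = 501 - (-2662)*(-2) = 501 - 121*44 = 501 - 5324 = -4823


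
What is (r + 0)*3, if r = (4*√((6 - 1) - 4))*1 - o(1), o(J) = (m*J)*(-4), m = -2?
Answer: -12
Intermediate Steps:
o(J) = 8*J (o(J) = -2*J*(-4) = 8*J)
r = -4 (r = (4*√((6 - 1) - 4))*1 - 8 = (4*√(5 - 4))*1 - 1*8 = (4*√1)*1 - 8 = (4*1)*1 - 8 = 4*1 - 8 = 4 - 8 = -4)
(r + 0)*3 = (-4 + 0)*3 = -4*3 = -12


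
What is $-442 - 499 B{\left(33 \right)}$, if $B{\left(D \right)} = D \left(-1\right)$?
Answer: $16025$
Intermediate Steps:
$B{\left(D \right)} = - D$
$-442 - 499 B{\left(33 \right)} = -442 - 499 \left(\left(-1\right) 33\right) = -442 - -16467 = -442 + 16467 = 16025$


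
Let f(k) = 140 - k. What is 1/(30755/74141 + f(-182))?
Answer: 74141/23904157 ≈ 0.0031016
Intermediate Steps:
1/(30755/74141 + f(-182)) = 1/(30755/74141 + (140 - 1*(-182))) = 1/(30755*(1/74141) + (140 + 182)) = 1/(30755/74141 + 322) = 1/(23904157/74141) = 74141/23904157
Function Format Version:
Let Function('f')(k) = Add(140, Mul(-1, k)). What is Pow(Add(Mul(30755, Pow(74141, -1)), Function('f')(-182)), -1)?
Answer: Rational(74141, 23904157) ≈ 0.0031016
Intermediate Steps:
Pow(Add(Mul(30755, Pow(74141, -1)), Function('f')(-182)), -1) = Pow(Add(Mul(30755, Pow(74141, -1)), Add(140, Mul(-1, -182))), -1) = Pow(Add(Mul(30755, Rational(1, 74141)), Add(140, 182)), -1) = Pow(Add(Rational(30755, 74141), 322), -1) = Pow(Rational(23904157, 74141), -1) = Rational(74141, 23904157)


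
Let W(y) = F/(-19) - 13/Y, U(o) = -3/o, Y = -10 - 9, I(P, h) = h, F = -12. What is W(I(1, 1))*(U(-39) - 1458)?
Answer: -473825/247 ≈ -1918.3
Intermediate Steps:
Y = -19
W(y) = 25/19 (W(y) = -12/(-19) - 13/(-19) = -12*(-1/19) - 13*(-1/19) = 12/19 + 13/19 = 25/19)
W(I(1, 1))*(U(-39) - 1458) = 25*(-3/(-39) - 1458)/19 = 25*(-3*(-1/39) - 1458)/19 = 25*(1/13 - 1458)/19 = (25/19)*(-18953/13) = -473825/247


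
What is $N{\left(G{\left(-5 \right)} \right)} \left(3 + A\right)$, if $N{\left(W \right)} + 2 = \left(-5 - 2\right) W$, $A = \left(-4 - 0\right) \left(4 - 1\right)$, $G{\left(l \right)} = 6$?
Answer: $396$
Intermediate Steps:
$A = -12$ ($A = \left(-4 + 0\right) 3 = \left(-4\right) 3 = -12$)
$N{\left(W \right)} = -2 - 7 W$ ($N{\left(W \right)} = -2 + \left(-5 - 2\right) W = -2 - 7 W$)
$N{\left(G{\left(-5 \right)} \right)} \left(3 + A\right) = \left(-2 - 42\right) \left(3 - 12\right) = \left(-2 - 42\right) \left(-9\right) = \left(-44\right) \left(-9\right) = 396$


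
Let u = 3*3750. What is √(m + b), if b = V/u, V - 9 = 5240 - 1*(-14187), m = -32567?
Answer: I*√183179657/75 ≈ 180.46*I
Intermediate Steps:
V = 19436 (V = 9 + (5240 - 1*(-14187)) = 9 + (5240 + 14187) = 9 + 19427 = 19436)
u = 11250
b = 9718/5625 (b = 19436/11250 = 19436*(1/11250) = 9718/5625 ≈ 1.7276)
√(m + b) = √(-32567 + 9718/5625) = √(-183179657/5625) = I*√183179657/75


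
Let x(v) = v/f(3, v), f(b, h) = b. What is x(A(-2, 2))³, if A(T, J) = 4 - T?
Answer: 8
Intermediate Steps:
x(v) = v/3
x(A(-2, 2))³ = ((4 - 1*(-2))/3)³ = ((4 + 2)/3)³ = ((⅓)*6)³ = 2³ = 8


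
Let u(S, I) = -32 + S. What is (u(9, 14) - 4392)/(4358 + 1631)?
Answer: -4415/5989 ≈ -0.73718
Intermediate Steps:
(u(9, 14) - 4392)/(4358 + 1631) = ((-32 + 9) - 4392)/(4358 + 1631) = (-23 - 4392)/5989 = -4415*1/5989 = -4415/5989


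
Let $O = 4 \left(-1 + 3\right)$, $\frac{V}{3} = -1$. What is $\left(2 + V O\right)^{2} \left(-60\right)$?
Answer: $-29040$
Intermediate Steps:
$V = -3$ ($V = 3 \left(-1\right) = -3$)
$O = 8$ ($O = 4 \cdot 2 = 8$)
$\left(2 + V O\right)^{2} \left(-60\right) = \left(2 - 24\right)^{2} \left(-60\right) = \left(-22\right)^{2} \left(-60\right) = 484 \left(-60\right) = -29040$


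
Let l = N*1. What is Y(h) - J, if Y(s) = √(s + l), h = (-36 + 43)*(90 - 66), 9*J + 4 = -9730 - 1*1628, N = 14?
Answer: 11362/9 + √182 ≈ 1275.9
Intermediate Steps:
J = -11362/9 (J = -4/9 + (-9730 - 1*1628)/9 = -4/9 + (-9730 - 1628)/9 = -4/9 + (⅑)*(-11358) = -4/9 - 1262 = -11362/9 ≈ -1262.4)
l = 14 (l = 14*1 = 14)
h = 168 (h = 7*24 = 168)
Y(s) = √(14 + s) (Y(s) = √(s + 14) = √(14 + s))
Y(h) - J = √(14 + 168) - 1*(-11362/9) = √182 + 11362/9 = 11362/9 + √182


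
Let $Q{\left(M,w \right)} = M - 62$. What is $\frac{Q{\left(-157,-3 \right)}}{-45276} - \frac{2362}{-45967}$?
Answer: $\frac{39002895}{693733964} \approx 0.056222$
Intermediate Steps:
$Q{\left(M,w \right)} = -62 + M$
$\frac{Q{\left(-157,-3 \right)}}{-45276} - \frac{2362}{-45967} = \frac{-62 - 157}{-45276} - \frac{2362}{-45967} = \left(-219\right) \left(- \frac{1}{45276}\right) - - \frac{2362}{45967} = \frac{73}{15092} + \frac{2362}{45967} = \frac{39002895}{693733964}$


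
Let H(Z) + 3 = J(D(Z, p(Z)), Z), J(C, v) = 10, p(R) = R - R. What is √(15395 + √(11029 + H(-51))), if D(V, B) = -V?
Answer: √(15395 + 2*√2759) ≈ 124.50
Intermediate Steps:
p(R) = 0
H(Z) = 7 (H(Z) = -3 + 10 = 7)
√(15395 + √(11029 + H(-51))) = √(15395 + √(11029 + 7)) = √(15395 + √11036) = √(15395 + 2*√2759)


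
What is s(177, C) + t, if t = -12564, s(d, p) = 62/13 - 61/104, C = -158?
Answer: -1306221/104 ≈ -12560.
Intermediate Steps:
s(d, p) = 435/104 (s(d, p) = 62*(1/13) - 61*1/104 = 62/13 - 61/104 = 435/104)
s(177, C) + t = 435/104 - 12564 = -1306221/104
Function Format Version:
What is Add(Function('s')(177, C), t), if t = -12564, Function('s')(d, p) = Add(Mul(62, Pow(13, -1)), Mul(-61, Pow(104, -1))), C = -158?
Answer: Rational(-1306221, 104) ≈ -12560.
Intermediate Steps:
Function('s')(d, p) = Rational(435, 104) (Function('s')(d, p) = Add(Mul(62, Rational(1, 13)), Mul(-61, Rational(1, 104))) = Add(Rational(62, 13), Rational(-61, 104)) = Rational(435, 104))
Add(Function('s')(177, C), t) = Add(Rational(435, 104), -12564) = Rational(-1306221, 104)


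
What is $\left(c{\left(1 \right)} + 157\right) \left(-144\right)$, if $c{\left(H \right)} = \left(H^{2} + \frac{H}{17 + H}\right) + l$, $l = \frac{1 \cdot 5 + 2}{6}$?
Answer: $-22928$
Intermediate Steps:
$l = \frac{7}{6}$ ($l = \left(5 + 2\right) \frac{1}{6} = 7 \cdot \frac{1}{6} = \frac{7}{6} \approx 1.1667$)
$c{\left(H \right)} = \frac{7}{6} + H^{2} + \frac{H}{17 + H}$ ($c{\left(H \right)} = \left(H^{2} + \frac{H}{17 + H}\right) + \frac{7}{6} = \frac{7}{6} + H^{2} + \frac{H}{17 + H}$)
$\left(c{\left(1 \right)} + 157\right) \left(-144\right) = \left(\frac{119 + 6 \cdot 1^{3} + 13 \cdot 1 + 102 \cdot 1^{2}}{6 \left(17 + 1\right)} + 157\right) \left(-144\right) = \left(\frac{119 + 6 \cdot 1 + 13 + 102 \cdot 1}{6 \cdot 18} + 157\right) \left(-144\right) = \left(\frac{1}{6} \cdot \frac{1}{18} \left(119 + 6 + 13 + 102\right) + 157\right) \left(-144\right) = \left(\frac{1}{6} \cdot \frac{1}{18} \cdot 240 + 157\right) \left(-144\right) = \left(\frac{20}{9} + 157\right) \left(-144\right) = \frac{1433}{9} \left(-144\right) = -22928$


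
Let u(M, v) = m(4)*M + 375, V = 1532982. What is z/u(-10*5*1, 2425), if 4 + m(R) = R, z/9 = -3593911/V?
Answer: -3593911/63874250 ≈ -0.056265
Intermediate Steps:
z = -10781733/510994 (z = 9*(-3593911/1532982) = -10781733/510994 ≈ -21.100)
m(R) = -4 + R
u(M, v) = 375 (u(M, v) = (-4 + 4)*M + 375 = 0*M + 375 = 0 + 375 = 375)
z/u(-10*5*1, 2425) = -10781733/510994/375 = -10781733/510994*1/375 = -3593911/63874250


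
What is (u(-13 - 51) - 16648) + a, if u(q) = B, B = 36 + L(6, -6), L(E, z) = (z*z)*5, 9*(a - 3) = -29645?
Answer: -177506/9 ≈ -19723.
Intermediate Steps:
a = -29618/9 (a = 3 + (⅑)*(-29645) = 3 - 29645/9 = -29618/9 ≈ -3290.9)
L(E, z) = 5*z² (L(E, z) = z²*5 = 5*z²)
B = 216 (B = 36 + 5*(-6)² = 36 + 5*36 = 36 + 180 = 216)
u(q) = 216
(u(-13 - 51) - 16648) + a = (216 - 16648) - 29618/9 = -16432 - 29618/9 = -177506/9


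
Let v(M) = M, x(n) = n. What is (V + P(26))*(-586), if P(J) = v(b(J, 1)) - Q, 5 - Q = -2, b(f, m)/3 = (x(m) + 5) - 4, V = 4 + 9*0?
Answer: -1758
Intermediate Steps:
V = 4 (V = 4 + 0 = 4)
b(f, m) = 3 + 3*m (b(f, m) = 3*((m + 5) - 4) = 3*((5 + m) - 4) = 3*(1 + m) = 3 + 3*m)
Q = 7 (Q = 5 - 1*(-2) = 5 + 2 = 7)
P(J) = -1 (P(J) = (3 + 3*1) - 1*7 = (3 + 3) - 7 = 6 - 7 = -1)
(V + P(26))*(-586) = (4 - 1)*(-586) = 3*(-586) = -1758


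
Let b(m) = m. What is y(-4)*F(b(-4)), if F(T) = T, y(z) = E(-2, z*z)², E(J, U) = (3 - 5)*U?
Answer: -4096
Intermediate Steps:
E(J, U) = -2*U
y(z) = 4*z⁴ (y(z) = (-2*z*z)² = (-2*z²)² = 4*z⁴)
y(-4)*F(b(-4)) = (4*(-4)⁴)*(-4) = (4*256)*(-4) = 1024*(-4) = -4096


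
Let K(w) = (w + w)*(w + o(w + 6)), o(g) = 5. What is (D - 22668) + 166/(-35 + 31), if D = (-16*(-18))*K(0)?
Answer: -45419/2 ≈ -22710.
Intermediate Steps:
K(w) = 2*w*(5 + w) (K(w) = (w + w)*(w + 5) = (2*w)*(5 + w) = 2*w*(5 + w))
D = 0 (D = (-16*(-18))*(2*0*(5 + 0)) = 288*(2*0*5) = 288*0 = 0)
(D - 22668) + 166/(-35 + 31) = (0 - 22668) + 166/(-35 + 31) = -22668 + 166/(-4) = -22668 - 1/4*166 = -22668 - 83/2 = -45419/2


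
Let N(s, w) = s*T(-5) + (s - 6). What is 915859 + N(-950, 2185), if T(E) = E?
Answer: 919653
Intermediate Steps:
N(s, w) = -6 - 4*s (N(s, w) = s*(-5) + (s - 6) = -5*s + (-6 + s) = -6 - 4*s)
915859 + N(-950, 2185) = 915859 + (-6 - 4*(-950)) = 915859 + (-6 + 3800) = 915859 + 3794 = 919653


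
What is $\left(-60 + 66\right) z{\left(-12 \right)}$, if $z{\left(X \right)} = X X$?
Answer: $864$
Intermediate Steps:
$z{\left(X \right)} = X^{2}$
$\left(-60 + 66\right) z{\left(-12 \right)} = \left(-60 + 66\right) \left(-12\right)^{2} = 6 \cdot 144 = 864$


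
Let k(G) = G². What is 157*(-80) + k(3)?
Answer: -12551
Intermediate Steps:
157*(-80) + k(3) = 157*(-80) + 3² = -12560 + 9 = -12551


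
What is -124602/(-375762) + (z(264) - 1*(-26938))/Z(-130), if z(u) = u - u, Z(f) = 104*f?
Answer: -703138143/423358520 ≈ -1.6609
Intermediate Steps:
z(u) = 0
-124602/(-375762) + (z(264) - 1*(-26938))/Z(-130) = -124602/(-375762) + (0 - 1*(-26938))/((104*(-130))) = -124602*(-1/375762) + (0 + 26938)/(-13520) = 20767/62627 + 26938*(-1/13520) = 20767/62627 - 13469/6760 = -703138143/423358520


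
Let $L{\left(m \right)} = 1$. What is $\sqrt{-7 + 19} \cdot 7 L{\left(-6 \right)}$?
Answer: $14 \sqrt{3} \approx 24.249$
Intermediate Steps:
$\sqrt{-7 + 19} \cdot 7 L{\left(-6 \right)} = \sqrt{-7 + 19} \cdot 7 \cdot 1 = \sqrt{12} \cdot 7 \cdot 1 = 2 \sqrt{3} \cdot 7 \cdot 1 = 14 \sqrt{3} \cdot 1 = 14 \sqrt{3}$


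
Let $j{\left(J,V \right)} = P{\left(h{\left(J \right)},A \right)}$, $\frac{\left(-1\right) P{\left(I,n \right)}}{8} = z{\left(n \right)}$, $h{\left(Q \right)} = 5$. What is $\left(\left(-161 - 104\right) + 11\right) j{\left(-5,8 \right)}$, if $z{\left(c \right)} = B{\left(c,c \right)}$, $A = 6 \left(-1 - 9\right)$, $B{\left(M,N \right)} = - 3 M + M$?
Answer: $243840$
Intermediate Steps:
$B{\left(M,N \right)} = - 2 M$
$A = -60$ ($A = 6 \left(-1 - 9\right) = 6 \left(-10\right) = -60$)
$z{\left(c \right)} = - 2 c$
$P{\left(I,n \right)} = 16 n$ ($P{\left(I,n \right)} = - 8 \left(- 2 n\right) = 16 n$)
$j{\left(J,V \right)} = -960$ ($j{\left(J,V \right)} = 16 \left(-60\right) = -960$)
$\left(\left(-161 - 104\right) + 11\right) j{\left(-5,8 \right)} = \left(\left(-161 - 104\right) + 11\right) \left(-960\right) = \left(-265 + 11\right) \left(-960\right) = \left(-254\right) \left(-960\right) = 243840$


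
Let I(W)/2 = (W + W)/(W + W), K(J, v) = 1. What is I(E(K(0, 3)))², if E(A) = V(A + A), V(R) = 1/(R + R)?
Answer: 4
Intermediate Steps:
V(R) = 1/(2*R)
E(A) = 1/(4*A) (E(A) = 1/(2*(A + A)) = 1/(2*((2*A))) = (1/(2*A))/2 = 1/(4*A))
I(W) = 2 (I(W) = 2*((W + W)/(W + W)) = 2*((2*W)/((2*W))) = 2*((2*W)*(1/(2*W))) = 2*1 = 2)
I(E(K(0, 3)))² = 2² = 4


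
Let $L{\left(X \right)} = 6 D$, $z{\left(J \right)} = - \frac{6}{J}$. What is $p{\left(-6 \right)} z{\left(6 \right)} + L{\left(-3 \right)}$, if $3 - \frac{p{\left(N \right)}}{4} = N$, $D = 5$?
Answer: $-6$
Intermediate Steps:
$p{\left(N \right)} = 12 - 4 N$
$L{\left(X \right)} = 30$ ($L{\left(X \right)} = 6 \cdot 5 = 30$)
$p{\left(-6 \right)} z{\left(6 \right)} + L{\left(-3 \right)} = \left(12 - -24\right) \left(- \frac{6}{6}\right) + 30 = \left(12 + 24\right) \left(\left(-6\right) \frac{1}{6}\right) + 30 = 36 \left(-1\right) + 30 = -36 + 30 = -6$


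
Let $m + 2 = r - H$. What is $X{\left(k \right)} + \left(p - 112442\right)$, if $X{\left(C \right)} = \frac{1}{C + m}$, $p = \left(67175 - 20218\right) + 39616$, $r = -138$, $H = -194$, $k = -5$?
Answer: $- \frac{1267580}{49} \approx -25869.0$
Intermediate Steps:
$m = 54$ ($m = -2 - -56 = -2 + \left(-138 + 194\right) = -2 + 56 = 54$)
$p = 86573$ ($p = 46957 + 39616 = 86573$)
$X{\left(C \right)} = \frac{1}{54 + C}$ ($X{\left(C \right)} = \frac{1}{C + 54} = \frac{1}{54 + C}$)
$X{\left(k \right)} + \left(p - 112442\right) = \frac{1}{54 - 5} + \left(86573 - 112442\right) = \frac{1}{49} - 25869 = - \frac{1267580}{49}$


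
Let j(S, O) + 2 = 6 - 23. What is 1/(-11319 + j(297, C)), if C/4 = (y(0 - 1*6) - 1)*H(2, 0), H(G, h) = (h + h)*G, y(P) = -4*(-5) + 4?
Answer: -1/11338 ≈ -8.8199e-5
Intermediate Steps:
y(P) = 24 (y(P) = 20 + 4 = 24)
H(G, h) = 2*G*h (H(G, h) = (2*h)*G = 2*G*h)
C = 0 (C = 4*((24 - 1)*(2*2*0)) = 4*(23*0) = 4*0 = 0)
j(S, O) = -19 (j(S, O) = -2 + (6 - 23) = -2 - 17 = -19)
1/(-11319 + j(297, C)) = 1/(-11319 - 19) = 1/(-11338) = -1/11338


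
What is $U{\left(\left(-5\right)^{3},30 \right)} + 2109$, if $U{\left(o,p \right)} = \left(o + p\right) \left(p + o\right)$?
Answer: $11134$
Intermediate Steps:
$U{\left(o,p \right)} = \left(o + p\right)^{2}$ ($U{\left(o,p \right)} = \left(o + p\right) \left(o + p\right) = \left(o + p\right)^{2}$)
$U{\left(\left(-5\right)^{3},30 \right)} + 2109 = \left(\left(-5\right)^{3} + 30\right)^{2} + 2109 = \left(-125 + 30\right)^{2} + 2109 = \left(-95\right)^{2} + 2109 = 9025 + 2109 = 11134$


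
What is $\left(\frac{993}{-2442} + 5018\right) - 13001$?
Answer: $- \frac{6498493}{814} \approx -7983.4$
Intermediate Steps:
$\left(\frac{993}{-2442} + 5018\right) - 13001 = \left(993 \left(- \frac{1}{2442}\right) + 5018\right) - 13001 = \left(- \frac{331}{814} + 5018\right) - 13001 = \frac{4084321}{814} - 13001 = - \frac{6498493}{814}$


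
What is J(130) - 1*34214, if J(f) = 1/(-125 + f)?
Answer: -171069/5 ≈ -34214.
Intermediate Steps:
J(130) - 1*34214 = 1/(-125 + 130) - 1*34214 = 1/5 - 34214 = -171069/5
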